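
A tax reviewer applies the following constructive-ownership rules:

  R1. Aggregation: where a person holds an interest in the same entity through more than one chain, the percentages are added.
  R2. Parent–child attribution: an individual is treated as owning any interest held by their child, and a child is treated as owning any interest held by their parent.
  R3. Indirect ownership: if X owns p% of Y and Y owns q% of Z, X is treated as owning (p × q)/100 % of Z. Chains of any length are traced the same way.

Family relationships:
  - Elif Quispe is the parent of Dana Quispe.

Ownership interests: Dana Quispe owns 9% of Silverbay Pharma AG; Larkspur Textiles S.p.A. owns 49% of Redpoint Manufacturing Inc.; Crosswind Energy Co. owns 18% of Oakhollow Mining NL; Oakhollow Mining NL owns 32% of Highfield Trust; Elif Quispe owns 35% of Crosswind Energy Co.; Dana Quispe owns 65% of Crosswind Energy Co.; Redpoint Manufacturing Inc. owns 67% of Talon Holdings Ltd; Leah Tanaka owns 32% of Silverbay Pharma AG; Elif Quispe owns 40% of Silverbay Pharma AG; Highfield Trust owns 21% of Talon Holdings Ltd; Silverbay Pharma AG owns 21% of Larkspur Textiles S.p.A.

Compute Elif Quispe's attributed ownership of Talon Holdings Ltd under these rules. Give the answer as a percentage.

4.587807%

By parent–child attribution (R2), Elif Quispe is treated as also owning Dana Quispe's interest in Crosswind Energy Co, giving 35% + 65% = 100%.
By parent–child attribution (R2), Elif Quispe is treated as also owning Dana Quispe's interest in Silverbay Pharma AG, giving 40% + 9% = 49%.
Chain via Crosswind Energy Co. → Oakhollow Mining NL → Highfield Trust (R3): 100% × 18% × 32% × 21% = 1.2096% of Talon Holdings Ltd.
Chain via Silverbay Pharma AG → Larkspur Textiles S.p.A. → Redpoint Manufacturing Inc. (R3): 49% × 21% × 49% × 67% = 3.378207% of Talon Holdings Ltd.
Aggregating (R1): 1.2096% + 3.378207% = 4.587807%.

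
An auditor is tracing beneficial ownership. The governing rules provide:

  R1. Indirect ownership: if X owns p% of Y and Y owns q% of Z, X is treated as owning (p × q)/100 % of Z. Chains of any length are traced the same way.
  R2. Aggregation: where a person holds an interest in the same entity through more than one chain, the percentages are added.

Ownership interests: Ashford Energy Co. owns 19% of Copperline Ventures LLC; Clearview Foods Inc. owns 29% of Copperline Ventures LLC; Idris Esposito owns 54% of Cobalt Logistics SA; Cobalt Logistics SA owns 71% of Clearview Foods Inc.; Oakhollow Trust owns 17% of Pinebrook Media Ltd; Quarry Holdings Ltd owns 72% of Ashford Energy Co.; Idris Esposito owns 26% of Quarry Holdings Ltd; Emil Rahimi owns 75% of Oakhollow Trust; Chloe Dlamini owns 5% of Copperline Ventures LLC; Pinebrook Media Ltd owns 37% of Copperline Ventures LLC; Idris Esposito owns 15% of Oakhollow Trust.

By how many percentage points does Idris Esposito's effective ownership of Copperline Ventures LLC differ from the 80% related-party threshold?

64.3811

Chain via Cobalt Logistics SA → Clearview Foods Inc. (R1): 54% × 71% × 29% = 11.1186% of Copperline Ventures LLC.
Chain via Quarry Holdings Ltd → Ashford Energy Co. (R1): 26% × 72% × 19% = 3.5568% of Copperline Ventures LLC.
Chain via Oakhollow Trust → Pinebrook Media Ltd (R1): 15% × 17% × 37% = 0.9435% of Copperline Ventures LLC.
Aggregating (R2): 11.1186% + 3.5568% + 0.9435% = 15.6189%.
15.6189% falls short of the 80% threshold by 64.3811 percentage points.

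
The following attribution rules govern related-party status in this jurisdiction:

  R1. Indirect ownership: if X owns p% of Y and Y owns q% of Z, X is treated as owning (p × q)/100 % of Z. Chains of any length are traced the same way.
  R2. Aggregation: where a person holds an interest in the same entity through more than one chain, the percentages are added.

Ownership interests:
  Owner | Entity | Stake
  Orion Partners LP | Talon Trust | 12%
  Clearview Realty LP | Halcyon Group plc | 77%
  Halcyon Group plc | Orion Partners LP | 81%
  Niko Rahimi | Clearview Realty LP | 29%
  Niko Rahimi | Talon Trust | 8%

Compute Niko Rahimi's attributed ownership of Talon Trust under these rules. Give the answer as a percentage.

Chain via Clearview Realty LP → Halcyon Group plc → Orion Partners LP (R1): 29% × 77% × 81% × 12% = 2.170476% of Talon Trust.
Direct interest in Talon Trust: 8%.
Aggregating (R2): 2.170476% + 8% = 10.170476%.

10.170476%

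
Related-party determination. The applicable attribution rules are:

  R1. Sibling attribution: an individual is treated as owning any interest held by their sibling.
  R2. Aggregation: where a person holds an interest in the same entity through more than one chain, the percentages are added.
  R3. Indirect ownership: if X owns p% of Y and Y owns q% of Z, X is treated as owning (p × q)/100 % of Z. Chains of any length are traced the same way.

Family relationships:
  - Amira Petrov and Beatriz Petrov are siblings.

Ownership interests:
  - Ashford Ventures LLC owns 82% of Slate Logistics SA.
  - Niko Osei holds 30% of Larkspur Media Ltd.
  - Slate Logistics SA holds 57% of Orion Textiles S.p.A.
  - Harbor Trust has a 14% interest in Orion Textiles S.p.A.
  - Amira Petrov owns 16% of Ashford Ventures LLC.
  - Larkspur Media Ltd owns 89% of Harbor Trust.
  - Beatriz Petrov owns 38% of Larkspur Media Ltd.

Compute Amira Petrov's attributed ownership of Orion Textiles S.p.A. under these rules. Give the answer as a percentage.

By sibling attribution (R1), Amira Petrov is treated as owning Beatriz Petrov's 38% interest in Larkspur Media Ltd.
Chain via Ashford Ventures LLC → Slate Logistics SA (R3): 16% × 82% × 57% = 7.4784% of Orion Textiles S.p.A.
Chain via Larkspur Media Ltd → Harbor Trust (R3): 38% × 89% × 14% = 4.7348% of Orion Textiles S.p.A.
Aggregating (R2): 7.4784% + 4.7348% = 12.2132%.

12.2132%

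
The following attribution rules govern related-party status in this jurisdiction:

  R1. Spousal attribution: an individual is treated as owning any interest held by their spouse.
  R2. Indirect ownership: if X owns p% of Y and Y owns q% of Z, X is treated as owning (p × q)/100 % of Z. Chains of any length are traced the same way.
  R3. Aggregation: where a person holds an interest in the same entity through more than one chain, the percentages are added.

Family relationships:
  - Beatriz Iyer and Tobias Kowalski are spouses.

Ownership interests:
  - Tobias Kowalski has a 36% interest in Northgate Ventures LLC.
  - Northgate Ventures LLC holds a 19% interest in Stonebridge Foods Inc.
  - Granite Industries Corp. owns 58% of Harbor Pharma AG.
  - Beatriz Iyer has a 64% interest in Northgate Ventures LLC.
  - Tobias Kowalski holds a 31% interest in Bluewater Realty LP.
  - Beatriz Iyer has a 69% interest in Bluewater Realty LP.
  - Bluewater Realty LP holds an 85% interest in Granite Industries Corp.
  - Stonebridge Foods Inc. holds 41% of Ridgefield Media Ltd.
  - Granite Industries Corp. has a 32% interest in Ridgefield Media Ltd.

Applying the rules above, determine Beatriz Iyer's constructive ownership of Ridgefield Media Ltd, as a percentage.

34.99%

By spousal attribution (R1), Beatriz Iyer is treated as also owning Tobias Kowalski's interest in Bluewater Realty LP, giving 69% + 31% = 100%.
By spousal attribution (R1), Beatriz Iyer is treated as also owning Tobias Kowalski's interest in Northgate Ventures LLC, giving 64% + 36% = 100%.
Chain via Bluewater Realty LP → Granite Industries Corp. (R2): 100% × 85% × 32% = 27.2% of Ridgefield Media Ltd.
Chain via Northgate Ventures LLC → Stonebridge Foods Inc. (R2): 100% × 19% × 41% = 7.79% of Ridgefield Media Ltd.
Aggregating (R3): 27.2% + 7.79% = 34.99%.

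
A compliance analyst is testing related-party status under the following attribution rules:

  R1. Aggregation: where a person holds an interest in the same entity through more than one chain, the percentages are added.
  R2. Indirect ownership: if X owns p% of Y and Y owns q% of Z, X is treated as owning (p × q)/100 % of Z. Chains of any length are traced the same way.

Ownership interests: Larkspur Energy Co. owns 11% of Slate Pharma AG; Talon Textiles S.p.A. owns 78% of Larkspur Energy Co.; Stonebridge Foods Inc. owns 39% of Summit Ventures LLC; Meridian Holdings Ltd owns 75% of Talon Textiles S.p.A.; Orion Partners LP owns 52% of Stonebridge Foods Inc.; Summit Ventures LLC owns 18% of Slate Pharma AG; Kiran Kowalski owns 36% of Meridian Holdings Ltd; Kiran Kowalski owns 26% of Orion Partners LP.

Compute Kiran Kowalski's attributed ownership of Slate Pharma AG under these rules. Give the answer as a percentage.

Chain via Orion Partners LP → Stonebridge Foods Inc. → Summit Ventures LLC (R2): 26% × 52% × 39% × 18% = 0.949104% of Slate Pharma AG.
Chain via Meridian Holdings Ltd → Talon Textiles S.p.A. → Larkspur Energy Co. (R2): 36% × 75% × 78% × 11% = 2.3166% of Slate Pharma AG.
Aggregating (R1): 0.949104% + 2.3166% = 3.265704%.

3.265704%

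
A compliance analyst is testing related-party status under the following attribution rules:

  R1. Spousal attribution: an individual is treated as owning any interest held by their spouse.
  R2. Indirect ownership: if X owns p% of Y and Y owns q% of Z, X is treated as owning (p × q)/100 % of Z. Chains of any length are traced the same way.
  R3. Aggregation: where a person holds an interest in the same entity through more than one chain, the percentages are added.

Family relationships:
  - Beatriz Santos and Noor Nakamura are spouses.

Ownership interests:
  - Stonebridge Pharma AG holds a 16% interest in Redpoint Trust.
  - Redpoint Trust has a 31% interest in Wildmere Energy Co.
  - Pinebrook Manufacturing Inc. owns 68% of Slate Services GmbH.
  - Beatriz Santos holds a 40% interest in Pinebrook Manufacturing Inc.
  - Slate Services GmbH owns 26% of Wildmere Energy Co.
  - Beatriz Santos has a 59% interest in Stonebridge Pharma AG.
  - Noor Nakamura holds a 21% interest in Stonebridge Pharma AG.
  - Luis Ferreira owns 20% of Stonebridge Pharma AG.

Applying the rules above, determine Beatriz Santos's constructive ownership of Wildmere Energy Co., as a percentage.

By spousal attribution (R1), Beatriz Santos is treated as also owning Noor Nakamura's interest in Stonebridge Pharma AG, giving 59% + 21% = 80%.
Chain via Stonebridge Pharma AG → Redpoint Trust (R2): 80% × 16% × 31% = 3.968% of Wildmere Energy Co.
Chain via Pinebrook Manufacturing Inc. → Slate Services GmbH (R2): 40% × 68% × 26% = 7.072% of Wildmere Energy Co.
Aggregating (R3): 3.968% + 7.072% = 11.04%.

11.04%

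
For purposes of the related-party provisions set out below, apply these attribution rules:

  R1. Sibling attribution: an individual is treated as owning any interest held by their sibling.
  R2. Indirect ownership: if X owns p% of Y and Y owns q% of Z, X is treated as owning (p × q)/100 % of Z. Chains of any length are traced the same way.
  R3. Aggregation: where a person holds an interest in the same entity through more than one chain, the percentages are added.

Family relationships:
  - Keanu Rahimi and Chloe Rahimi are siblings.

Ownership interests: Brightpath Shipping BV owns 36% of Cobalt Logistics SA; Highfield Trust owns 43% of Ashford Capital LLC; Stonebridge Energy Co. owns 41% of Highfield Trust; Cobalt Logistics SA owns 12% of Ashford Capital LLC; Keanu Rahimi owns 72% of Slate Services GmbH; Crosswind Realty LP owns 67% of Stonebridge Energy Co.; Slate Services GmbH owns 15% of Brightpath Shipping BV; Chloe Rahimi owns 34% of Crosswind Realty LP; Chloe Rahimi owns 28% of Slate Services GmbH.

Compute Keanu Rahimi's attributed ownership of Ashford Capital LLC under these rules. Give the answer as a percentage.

By sibling attribution (R1), Keanu Rahimi is treated as also owning Chloe Rahimi's interest in Slate Services GmbH, giving 72% + 28% = 100%.
By sibling attribution (R1), Keanu Rahimi is treated as owning Chloe Rahimi's 34% interest in Crosswind Realty LP.
Chain via Slate Services GmbH → Brightpath Shipping BV → Cobalt Logistics SA (R2): 100% × 15% × 36% × 12% = 0.648% of Ashford Capital LLC.
Chain via Crosswind Realty LP → Stonebridge Energy Co. → Highfield Trust (R2): 34% × 67% × 41% × 43% = 4.016114% of Ashford Capital LLC.
Aggregating (R3): 0.648% + 4.016114% = 4.664114%.

4.664114%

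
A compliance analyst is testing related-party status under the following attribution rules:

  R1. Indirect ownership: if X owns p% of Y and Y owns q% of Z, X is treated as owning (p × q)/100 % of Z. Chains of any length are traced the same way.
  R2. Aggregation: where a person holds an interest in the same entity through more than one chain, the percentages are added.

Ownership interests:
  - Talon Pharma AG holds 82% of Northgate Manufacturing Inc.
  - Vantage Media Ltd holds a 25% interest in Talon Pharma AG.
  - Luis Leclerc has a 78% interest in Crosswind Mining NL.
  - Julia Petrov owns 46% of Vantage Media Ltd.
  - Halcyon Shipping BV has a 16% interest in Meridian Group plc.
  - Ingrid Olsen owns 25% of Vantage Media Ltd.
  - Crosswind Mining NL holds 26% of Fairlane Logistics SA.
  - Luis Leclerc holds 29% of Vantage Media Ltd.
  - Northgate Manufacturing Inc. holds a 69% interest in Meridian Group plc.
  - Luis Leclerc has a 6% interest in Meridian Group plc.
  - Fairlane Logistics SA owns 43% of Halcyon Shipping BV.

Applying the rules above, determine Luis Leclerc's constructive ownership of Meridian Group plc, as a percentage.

11.497314%

Chain via Crosswind Mining NL → Fairlane Logistics SA → Halcyon Shipping BV (R1): 78% × 26% × 43% × 16% = 1.395264% of Meridian Group plc.
Chain via Vantage Media Ltd → Talon Pharma AG → Northgate Manufacturing Inc. (R1): 29% × 25% × 82% × 69% = 4.10205% of Meridian Group plc.
Direct interest in Meridian Group plc: 6%.
Aggregating (R2): 1.395264% + 4.10205% + 6% = 11.497314%.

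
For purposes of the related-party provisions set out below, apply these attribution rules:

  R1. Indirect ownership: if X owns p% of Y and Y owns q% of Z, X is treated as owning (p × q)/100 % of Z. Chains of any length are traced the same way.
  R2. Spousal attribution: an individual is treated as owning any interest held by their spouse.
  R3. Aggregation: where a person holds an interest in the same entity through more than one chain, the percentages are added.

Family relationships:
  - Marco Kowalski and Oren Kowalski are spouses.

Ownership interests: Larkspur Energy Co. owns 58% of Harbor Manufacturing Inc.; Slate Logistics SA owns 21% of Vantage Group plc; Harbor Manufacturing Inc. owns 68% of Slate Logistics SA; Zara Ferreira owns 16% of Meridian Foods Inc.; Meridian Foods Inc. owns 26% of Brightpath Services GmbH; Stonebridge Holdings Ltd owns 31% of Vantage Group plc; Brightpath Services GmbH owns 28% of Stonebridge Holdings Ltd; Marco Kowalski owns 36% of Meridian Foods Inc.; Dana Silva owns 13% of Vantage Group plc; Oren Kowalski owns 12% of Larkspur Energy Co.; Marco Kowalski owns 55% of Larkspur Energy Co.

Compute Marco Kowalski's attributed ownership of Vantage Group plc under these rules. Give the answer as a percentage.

By spousal attribution (R2), Marco Kowalski is treated as also owning Oren Kowalski's interest in Larkspur Energy Co, giving 55% + 12% = 67%.
Chain via Meridian Foods Inc. → Brightpath Services GmbH → Stonebridge Holdings Ltd (R1): 36% × 26% × 28% × 31% = 0.812448% of Vantage Group plc.
Chain via Larkspur Energy Co. → Harbor Manufacturing Inc. → Slate Logistics SA (R1): 67% × 58% × 68% × 21% = 5.549208% of Vantage Group plc.
Aggregating (R3): 0.812448% + 5.549208% = 6.361656%.

6.361656%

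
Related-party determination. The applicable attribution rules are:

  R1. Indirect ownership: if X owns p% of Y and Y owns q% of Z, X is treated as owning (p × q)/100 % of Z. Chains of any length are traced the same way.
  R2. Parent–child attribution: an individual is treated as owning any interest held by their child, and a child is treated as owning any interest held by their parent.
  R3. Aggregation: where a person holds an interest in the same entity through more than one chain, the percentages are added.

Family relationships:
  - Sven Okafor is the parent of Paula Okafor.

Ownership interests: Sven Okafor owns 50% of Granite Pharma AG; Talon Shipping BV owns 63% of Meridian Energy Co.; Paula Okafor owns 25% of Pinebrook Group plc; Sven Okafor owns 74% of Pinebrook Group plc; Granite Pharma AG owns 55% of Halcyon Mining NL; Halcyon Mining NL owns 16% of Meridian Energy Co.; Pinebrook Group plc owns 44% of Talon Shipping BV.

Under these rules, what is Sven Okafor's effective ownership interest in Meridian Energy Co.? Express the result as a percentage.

By parent–child attribution (R2), Sven Okafor is treated as also owning Paula Okafor's interest in Pinebrook Group plc, giving 74% + 25% = 99%.
Chain via Granite Pharma AG → Halcyon Mining NL (R1): 50% × 55% × 16% = 4.4% of Meridian Energy Co.
Chain via Pinebrook Group plc → Talon Shipping BV (R1): 99% × 44% × 63% = 27.4428% of Meridian Energy Co.
Aggregating (R3): 4.4% + 27.4428% = 31.8428%.

31.8428%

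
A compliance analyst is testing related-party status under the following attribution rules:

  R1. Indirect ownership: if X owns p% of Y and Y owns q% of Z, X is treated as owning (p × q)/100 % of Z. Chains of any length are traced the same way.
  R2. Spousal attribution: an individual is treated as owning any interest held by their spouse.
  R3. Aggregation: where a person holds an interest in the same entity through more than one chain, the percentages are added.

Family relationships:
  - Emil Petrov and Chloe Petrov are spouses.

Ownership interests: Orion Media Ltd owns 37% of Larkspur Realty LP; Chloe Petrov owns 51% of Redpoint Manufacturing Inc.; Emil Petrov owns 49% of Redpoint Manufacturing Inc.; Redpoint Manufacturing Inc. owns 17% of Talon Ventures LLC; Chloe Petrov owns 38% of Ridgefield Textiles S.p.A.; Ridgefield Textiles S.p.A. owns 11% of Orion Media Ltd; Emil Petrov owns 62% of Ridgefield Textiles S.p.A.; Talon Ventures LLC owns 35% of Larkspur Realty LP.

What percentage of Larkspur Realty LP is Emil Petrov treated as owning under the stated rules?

By spousal attribution (R2), Emil Petrov is treated as also owning Chloe Petrov's interest in Ridgefield Textiles S.p.A, giving 62% + 38% = 100%.
By spousal attribution (R2), Emil Petrov is treated as also owning Chloe Petrov's interest in Redpoint Manufacturing Inc, giving 49% + 51% = 100%.
Chain via Ridgefield Textiles S.p.A. → Orion Media Ltd (R1): 100% × 11% × 37% = 4.07% of Larkspur Realty LP.
Chain via Redpoint Manufacturing Inc. → Talon Ventures LLC (R1): 100% × 17% × 35% = 5.95% of Larkspur Realty LP.
Aggregating (R3): 4.07% + 5.95% = 10.02%.

10.02%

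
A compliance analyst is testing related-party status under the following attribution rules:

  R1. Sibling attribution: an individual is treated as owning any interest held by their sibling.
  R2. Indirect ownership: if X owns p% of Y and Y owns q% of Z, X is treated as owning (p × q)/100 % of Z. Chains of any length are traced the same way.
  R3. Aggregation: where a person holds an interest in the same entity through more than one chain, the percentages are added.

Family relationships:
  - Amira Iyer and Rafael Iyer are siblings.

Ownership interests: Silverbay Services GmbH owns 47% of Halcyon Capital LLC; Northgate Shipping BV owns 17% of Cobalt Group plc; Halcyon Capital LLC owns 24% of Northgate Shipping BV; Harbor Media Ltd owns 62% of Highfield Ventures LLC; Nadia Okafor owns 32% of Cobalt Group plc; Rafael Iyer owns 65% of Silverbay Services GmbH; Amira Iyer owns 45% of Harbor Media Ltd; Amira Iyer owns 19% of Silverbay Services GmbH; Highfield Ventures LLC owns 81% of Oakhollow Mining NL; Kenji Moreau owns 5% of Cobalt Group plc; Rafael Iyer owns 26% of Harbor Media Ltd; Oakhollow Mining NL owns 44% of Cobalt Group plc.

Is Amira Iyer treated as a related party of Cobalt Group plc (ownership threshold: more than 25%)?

By sibling attribution (R1), Amira Iyer is treated as also owning Rafael Iyer's interest in Silverbay Services GmbH, giving 19% + 65% = 84%.
By sibling attribution (R1), Amira Iyer is treated as also owning Rafael Iyer's interest in Harbor Media Ltd, giving 45% + 26% = 71%.
Chain via Silverbay Services GmbH → Halcyon Capital LLC → Northgate Shipping BV (R2): 84% × 47% × 24% × 17% = 1.610784% of Cobalt Group plc.
Chain via Harbor Media Ltd → Highfield Ventures LLC → Oakhollow Mining NL (R2): 71% × 62% × 81% × 44% = 15.688728% of Cobalt Group plc.
Aggregating (R3): 1.610784% + 15.688728% = 17.299512%.
17.299512% does not exceed the 25% threshold, so Amira is not a related party to Cobalt Group plc.

No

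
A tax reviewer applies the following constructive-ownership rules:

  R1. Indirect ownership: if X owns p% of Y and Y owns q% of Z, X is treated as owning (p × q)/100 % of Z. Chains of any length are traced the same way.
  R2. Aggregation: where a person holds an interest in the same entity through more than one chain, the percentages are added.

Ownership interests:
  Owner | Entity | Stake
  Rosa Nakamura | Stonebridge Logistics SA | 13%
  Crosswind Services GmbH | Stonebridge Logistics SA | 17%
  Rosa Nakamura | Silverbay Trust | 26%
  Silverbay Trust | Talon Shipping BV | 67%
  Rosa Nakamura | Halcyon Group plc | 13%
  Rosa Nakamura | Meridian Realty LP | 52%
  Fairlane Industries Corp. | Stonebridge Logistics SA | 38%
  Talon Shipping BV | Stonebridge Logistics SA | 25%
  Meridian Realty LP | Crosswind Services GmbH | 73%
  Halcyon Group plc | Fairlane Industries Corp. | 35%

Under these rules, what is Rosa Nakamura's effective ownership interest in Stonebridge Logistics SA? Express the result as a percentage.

25.5372%

Chain via Halcyon Group plc → Fairlane Industries Corp. (R1): 13% × 35% × 38% = 1.729% of Stonebridge Logistics SA.
Chain via Silverbay Trust → Talon Shipping BV (R1): 26% × 67% × 25% = 4.355% of Stonebridge Logistics SA.
Chain via Meridian Realty LP → Crosswind Services GmbH (R1): 52% × 73% × 17% = 6.4532% of Stonebridge Logistics SA.
Direct interest in Stonebridge Logistics SA: 13%.
Aggregating (R2): 1.729% + 4.355% + 6.4532% + 13% = 25.5372%.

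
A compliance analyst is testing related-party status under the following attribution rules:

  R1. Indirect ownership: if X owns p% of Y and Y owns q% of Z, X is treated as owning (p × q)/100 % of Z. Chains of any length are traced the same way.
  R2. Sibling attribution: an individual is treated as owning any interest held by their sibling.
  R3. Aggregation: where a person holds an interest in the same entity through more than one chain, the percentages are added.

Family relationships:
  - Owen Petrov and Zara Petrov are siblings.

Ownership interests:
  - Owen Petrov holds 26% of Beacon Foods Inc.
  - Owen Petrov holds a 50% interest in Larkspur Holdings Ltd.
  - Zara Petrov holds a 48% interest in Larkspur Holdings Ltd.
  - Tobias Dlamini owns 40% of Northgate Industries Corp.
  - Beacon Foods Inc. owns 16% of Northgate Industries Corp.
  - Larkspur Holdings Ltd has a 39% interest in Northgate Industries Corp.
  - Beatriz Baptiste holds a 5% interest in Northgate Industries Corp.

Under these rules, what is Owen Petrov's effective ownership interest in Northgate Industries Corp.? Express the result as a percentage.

By sibling attribution (R2), Owen Petrov is treated as also owning Zara Petrov's interest in Larkspur Holdings Ltd, giving 50% + 48% = 98%.
Chain via Beacon Foods Inc. (R1): 26% × 16% = 4.16% of Northgate Industries Corp.
Chain via Larkspur Holdings Ltd (R1): 98% × 39% = 38.22% of Northgate Industries Corp.
Aggregating (R3): 4.16% + 38.22% = 42.38%.

42.38%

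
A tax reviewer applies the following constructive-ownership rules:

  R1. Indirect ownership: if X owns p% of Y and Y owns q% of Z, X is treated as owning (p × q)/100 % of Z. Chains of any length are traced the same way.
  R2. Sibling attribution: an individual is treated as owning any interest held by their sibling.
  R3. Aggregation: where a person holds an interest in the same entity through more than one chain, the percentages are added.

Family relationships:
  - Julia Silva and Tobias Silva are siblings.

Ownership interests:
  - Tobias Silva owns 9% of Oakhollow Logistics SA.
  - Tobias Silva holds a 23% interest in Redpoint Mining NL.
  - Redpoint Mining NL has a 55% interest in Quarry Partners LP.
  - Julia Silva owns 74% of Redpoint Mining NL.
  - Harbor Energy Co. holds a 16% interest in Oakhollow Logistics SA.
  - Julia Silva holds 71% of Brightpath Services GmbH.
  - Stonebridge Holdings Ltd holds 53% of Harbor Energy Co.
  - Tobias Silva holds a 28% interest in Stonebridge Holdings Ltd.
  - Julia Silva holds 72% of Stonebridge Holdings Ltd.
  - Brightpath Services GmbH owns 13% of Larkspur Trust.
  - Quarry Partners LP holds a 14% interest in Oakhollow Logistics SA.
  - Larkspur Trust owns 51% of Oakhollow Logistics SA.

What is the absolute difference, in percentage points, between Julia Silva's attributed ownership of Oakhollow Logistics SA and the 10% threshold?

19.6563

By sibling attribution (R2), Julia Silva is treated as also owning Tobias Silva's interest in Redpoint Mining NL, giving 74% + 23% = 97%.
By sibling attribution (R2), Julia Silva is treated as also owning Tobias Silva's interest in Stonebridge Holdings Ltd, giving 72% + 28% = 100%.
By sibling attribution (R2), Julia Silva is treated as owning Tobias Silva's 9% interest in Oakhollow Logistics SA.
Chain via Redpoint Mining NL → Quarry Partners LP (R1): 97% × 55% × 14% = 7.469% of Oakhollow Logistics SA.
Chain via Stonebridge Holdings Ltd → Harbor Energy Co. (R1): 100% × 53% × 16% = 8.48% of Oakhollow Logistics SA.
Chain via Brightpath Services GmbH → Larkspur Trust (R1): 71% × 13% × 51% = 4.7073% of Oakhollow Logistics SA.
Direct interest in Oakhollow Logistics SA: 9%.
Aggregating (R3): 7.469% + 8.48% + 4.7073% + 9% = 29.6563%.
29.6563% exceeds the 10% threshold by 19.6563 percentage points.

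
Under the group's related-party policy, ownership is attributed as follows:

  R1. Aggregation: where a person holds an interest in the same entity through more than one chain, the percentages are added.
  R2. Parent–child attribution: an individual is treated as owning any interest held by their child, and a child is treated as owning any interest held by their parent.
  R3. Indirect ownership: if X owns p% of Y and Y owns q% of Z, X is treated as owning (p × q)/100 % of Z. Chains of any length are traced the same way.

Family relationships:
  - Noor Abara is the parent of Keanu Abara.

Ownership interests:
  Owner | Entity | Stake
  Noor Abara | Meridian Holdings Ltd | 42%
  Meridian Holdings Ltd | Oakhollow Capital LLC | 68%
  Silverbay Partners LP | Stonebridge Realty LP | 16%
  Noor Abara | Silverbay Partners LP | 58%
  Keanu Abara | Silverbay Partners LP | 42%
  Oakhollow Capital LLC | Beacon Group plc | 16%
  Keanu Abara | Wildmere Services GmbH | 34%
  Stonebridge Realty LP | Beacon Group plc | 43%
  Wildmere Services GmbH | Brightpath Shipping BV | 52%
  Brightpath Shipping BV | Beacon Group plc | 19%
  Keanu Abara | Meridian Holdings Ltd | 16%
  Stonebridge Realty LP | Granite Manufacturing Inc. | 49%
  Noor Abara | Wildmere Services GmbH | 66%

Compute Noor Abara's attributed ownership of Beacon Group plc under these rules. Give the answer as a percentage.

By parent–child attribution (R2), Noor Abara is treated as also owning Keanu Abara's interest in Wildmere Services GmbH, giving 66% + 34% = 100%.
By parent–child attribution (R2), Noor Abara is treated as also owning Keanu Abara's interest in Silverbay Partners LP, giving 58% + 42% = 100%.
By parent–child attribution (R2), Noor Abara is treated as also owning Keanu Abara's interest in Meridian Holdings Ltd, giving 42% + 16% = 58%.
Chain via Wildmere Services GmbH → Brightpath Shipping BV (R3): 100% × 52% × 19% = 9.88% of Beacon Group plc.
Chain via Silverbay Partners LP → Stonebridge Realty LP (R3): 100% × 16% × 43% = 6.88% of Beacon Group plc.
Chain via Meridian Holdings Ltd → Oakhollow Capital LLC (R3): 58% × 68% × 16% = 6.3104% of Beacon Group plc.
Aggregating (R1): 9.88% + 6.88% + 6.3104% = 23.0704%.

23.0704%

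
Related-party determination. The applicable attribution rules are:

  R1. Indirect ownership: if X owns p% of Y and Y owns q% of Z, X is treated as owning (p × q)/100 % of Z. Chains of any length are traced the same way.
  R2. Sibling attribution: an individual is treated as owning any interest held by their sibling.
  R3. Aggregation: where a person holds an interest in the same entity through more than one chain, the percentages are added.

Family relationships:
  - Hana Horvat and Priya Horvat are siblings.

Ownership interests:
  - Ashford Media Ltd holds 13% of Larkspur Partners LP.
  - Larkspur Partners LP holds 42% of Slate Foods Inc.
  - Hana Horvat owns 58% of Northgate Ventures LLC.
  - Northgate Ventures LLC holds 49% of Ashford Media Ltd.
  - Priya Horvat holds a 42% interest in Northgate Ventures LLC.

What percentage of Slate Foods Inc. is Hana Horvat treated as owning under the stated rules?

2.6754%

By sibling attribution (R2), Hana Horvat is treated as also owning Priya Horvat's interest in Northgate Ventures LLC, giving 58% + 42% = 100%.
Chain via Northgate Ventures LLC → Ashford Media Ltd → Larkspur Partners LP (R1): 100% × 49% × 13% × 42% = 2.6754% of Slate Foods Inc.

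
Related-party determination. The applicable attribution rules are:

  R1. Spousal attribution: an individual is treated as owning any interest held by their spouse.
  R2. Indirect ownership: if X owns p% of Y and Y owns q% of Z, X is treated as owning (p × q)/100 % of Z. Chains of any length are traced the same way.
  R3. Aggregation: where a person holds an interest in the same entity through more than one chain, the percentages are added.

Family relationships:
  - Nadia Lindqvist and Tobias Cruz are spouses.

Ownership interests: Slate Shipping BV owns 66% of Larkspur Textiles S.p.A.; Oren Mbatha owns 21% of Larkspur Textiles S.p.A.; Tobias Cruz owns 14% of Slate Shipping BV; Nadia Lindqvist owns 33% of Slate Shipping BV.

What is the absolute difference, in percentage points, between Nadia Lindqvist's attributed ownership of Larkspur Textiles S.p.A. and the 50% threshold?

18.98

By spousal attribution (R1), Nadia Lindqvist is treated as also owning Tobias Cruz's interest in Slate Shipping BV, giving 33% + 14% = 47%.
Chain via Slate Shipping BV (R2): 47% × 66% = 31.02% of Larkspur Textiles S.p.A.
31.02% falls short of the 50% threshold by 18.98 percentage points.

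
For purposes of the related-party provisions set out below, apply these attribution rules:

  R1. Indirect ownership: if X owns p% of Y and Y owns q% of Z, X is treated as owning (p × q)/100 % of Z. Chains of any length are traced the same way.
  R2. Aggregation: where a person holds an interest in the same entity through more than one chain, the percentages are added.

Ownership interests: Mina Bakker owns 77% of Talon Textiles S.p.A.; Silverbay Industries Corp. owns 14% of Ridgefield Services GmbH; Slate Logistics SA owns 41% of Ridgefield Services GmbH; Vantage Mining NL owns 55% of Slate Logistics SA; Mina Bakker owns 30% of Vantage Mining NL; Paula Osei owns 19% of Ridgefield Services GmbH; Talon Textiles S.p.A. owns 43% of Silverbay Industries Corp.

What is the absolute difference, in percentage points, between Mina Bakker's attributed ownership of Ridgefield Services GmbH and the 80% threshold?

Chain via Talon Textiles S.p.A. → Silverbay Industries Corp. (R1): 77% × 43% × 14% = 4.6354% of Ridgefield Services GmbH.
Chain via Vantage Mining NL → Slate Logistics SA (R1): 30% × 55% × 41% = 6.765% of Ridgefield Services GmbH.
Aggregating (R2): 4.6354% + 6.765% = 11.4004%.
11.4004% falls short of the 80% threshold by 68.5996 percentage points.

68.5996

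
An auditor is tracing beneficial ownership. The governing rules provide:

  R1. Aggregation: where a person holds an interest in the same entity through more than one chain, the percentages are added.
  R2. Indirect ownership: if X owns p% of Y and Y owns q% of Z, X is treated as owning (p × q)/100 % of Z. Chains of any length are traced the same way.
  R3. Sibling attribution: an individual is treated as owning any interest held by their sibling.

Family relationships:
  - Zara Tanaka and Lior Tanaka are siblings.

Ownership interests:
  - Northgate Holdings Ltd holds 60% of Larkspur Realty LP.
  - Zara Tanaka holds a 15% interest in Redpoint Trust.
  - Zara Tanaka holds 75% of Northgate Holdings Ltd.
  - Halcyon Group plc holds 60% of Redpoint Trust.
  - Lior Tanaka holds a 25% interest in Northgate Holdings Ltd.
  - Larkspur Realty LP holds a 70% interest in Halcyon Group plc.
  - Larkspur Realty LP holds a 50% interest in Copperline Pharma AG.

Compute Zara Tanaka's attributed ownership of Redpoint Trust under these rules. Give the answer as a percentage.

By sibling attribution (R3), Zara Tanaka is treated as also owning Lior Tanaka's interest in Northgate Holdings Ltd, giving 75% + 25% = 100%.
Chain via Northgate Holdings Ltd → Larkspur Realty LP → Halcyon Group plc (R2): 100% × 60% × 70% × 60% = 25.2% of Redpoint Trust.
Direct interest in Redpoint Trust: 15%.
Aggregating (R1): 25.2% + 15% = 40.2%.

40.2%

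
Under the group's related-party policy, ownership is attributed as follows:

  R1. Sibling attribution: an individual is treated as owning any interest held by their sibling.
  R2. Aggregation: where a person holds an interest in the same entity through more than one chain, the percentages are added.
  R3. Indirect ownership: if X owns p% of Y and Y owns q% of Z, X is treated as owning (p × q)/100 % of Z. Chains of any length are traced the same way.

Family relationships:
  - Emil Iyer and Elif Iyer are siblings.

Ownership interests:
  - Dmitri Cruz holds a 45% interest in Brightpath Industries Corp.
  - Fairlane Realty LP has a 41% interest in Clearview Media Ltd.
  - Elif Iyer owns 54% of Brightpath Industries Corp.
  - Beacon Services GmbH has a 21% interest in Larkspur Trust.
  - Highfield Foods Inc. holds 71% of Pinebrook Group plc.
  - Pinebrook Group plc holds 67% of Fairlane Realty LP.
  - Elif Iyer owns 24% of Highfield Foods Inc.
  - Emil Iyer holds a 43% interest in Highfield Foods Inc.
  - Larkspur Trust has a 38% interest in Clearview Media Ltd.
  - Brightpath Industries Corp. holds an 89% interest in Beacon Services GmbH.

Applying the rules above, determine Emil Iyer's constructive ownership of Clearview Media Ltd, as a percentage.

16.902667%

By sibling attribution (R1), Emil Iyer is treated as also owning Elif Iyer's interest in Highfield Foods Inc, giving 43% + 24% = 67%.
By sibling attribution (R1), Emil Iyer is treated as owning Elif Iyer's 54% interest in Brightpath Industries Corp.
Chain via Highfield Foods Inc. → Pinebrook Group plc → Fairlane Realty LP (R3): 67% × 71% × 67% × 41% = 13.067479% of Clearview Media Ltd.
Chain via Brightpath Industries Corp. → Beacon Services GmbH → Larkspur Trust (R3): 54% × 89% × 21% × 38% = 3.835188% of Clearview Media Ltd.
Aggregating (R2): 13.067479% + 3.835188% = 16.902667%.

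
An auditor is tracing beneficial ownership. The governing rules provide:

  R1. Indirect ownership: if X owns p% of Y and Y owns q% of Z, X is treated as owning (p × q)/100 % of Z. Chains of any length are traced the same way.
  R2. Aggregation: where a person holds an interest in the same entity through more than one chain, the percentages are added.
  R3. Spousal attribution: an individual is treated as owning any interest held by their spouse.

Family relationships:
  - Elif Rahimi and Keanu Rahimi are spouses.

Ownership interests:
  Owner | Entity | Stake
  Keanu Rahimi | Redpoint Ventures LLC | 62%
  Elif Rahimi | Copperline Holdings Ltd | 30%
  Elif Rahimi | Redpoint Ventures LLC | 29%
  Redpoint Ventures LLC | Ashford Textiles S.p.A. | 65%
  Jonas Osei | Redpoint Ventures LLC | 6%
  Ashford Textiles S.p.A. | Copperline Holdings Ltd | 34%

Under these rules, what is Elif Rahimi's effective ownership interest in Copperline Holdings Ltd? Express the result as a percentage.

By spousal attribution (R3), Elif Rahimi is treated as also owning Keanu Rahimi's interest in Redpoint Ventures LLC, giving 29% + 62% = 91%.
Chain via Redpoint Ventures LLC → Ashford Textiles S.p.A. (R1): 91% × 65% × 34% = 20.111% of Copperline Holdings Ltd.
Direct interest in Copperline Holdings Ltd: 30%.
Aggregating (R2): 20.111% + 30% = 50.111%.

50.111%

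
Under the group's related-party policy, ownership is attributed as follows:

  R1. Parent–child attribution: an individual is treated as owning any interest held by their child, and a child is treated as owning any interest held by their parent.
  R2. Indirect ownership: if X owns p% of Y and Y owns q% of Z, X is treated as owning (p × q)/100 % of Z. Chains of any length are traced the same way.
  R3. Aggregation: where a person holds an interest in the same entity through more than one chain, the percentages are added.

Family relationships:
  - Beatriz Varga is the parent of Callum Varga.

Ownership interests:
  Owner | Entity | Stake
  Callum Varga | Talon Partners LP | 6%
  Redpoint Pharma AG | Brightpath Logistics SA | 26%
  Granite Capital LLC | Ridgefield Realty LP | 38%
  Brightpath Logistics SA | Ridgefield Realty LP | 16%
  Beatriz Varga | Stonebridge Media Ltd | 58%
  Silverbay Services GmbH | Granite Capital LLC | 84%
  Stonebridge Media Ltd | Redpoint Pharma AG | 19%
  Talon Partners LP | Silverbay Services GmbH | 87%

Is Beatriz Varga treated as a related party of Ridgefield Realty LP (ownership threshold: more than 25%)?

No

By parent–child attribution (R1), Beatriz Varga is treated as owning Callum Varga's 6% interest in Talon Partners LP.
Chain via Stonebridge Media Ltd → Redpoint Pharma AG → Brightpath Logistics SA (R2): 58% × 19% × 26% × 16% = 0.458432% of Ridgefield Realty LP.
Chain via Talon Partners LP → Silverbay Services GmbH → Granite Capital LLC (R2): 6% × 87% × 84% × 38% = 1.666224% of Ridgefield Realty LP.
Aggregating (R3): 0.458432% + 1.666224% = 2.124656%.
2.124656% does not exceed the 25% threshold, so Beatriz is not a related party to Ridgefield Realty LP.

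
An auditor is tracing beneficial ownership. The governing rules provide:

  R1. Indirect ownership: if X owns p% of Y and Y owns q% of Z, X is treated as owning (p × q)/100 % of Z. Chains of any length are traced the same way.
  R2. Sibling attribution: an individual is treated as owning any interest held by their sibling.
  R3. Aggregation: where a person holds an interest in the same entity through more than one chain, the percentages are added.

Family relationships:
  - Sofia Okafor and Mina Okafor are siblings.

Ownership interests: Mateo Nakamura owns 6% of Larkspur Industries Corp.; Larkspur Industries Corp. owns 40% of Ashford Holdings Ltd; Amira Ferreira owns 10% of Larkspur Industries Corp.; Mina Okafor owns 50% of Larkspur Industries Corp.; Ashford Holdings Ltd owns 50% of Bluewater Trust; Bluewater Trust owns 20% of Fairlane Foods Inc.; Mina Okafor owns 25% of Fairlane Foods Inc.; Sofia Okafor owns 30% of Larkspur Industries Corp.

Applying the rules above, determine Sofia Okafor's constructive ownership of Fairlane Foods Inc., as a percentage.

28.2%

By sibling attribution (R2), Sofia Okafor is treated as also owning Mina Okafor's interest in Larkspur Industries Corp, giving 30% + 50% = 80%.
By sibling attribution (R2), Sofia Okafor is treated as owning Mina Okafor's 25% interest in Fairlane Foods Inc.
Chain via Larkspur Industries Corp. → Ashford Holdings Ltd → Bluewater Trust (R1): 80% × 40% × 50% × 20% = 3.2% of Fairlane Foods Inc.
Direct interest in Fairlane Foods Inc: 25%.
Aggregating (R3): 3.2% + 25% = 28.2%.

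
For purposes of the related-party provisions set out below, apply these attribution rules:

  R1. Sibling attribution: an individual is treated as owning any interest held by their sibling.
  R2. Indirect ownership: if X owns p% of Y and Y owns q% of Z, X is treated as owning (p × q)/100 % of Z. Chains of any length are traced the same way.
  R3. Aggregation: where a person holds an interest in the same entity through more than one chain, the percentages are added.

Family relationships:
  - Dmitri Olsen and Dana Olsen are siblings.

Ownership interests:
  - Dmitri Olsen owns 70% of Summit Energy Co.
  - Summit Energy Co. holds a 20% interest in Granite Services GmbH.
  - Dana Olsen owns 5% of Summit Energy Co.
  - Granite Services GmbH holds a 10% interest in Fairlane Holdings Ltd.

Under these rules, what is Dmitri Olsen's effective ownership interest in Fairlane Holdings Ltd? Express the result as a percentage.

1.5%

By sibling attribution (R1), Dmitri Olsen is treated as also owning Dana Olsen's interest in Summit Energy Co, giving 70% + 5% = 75%.
Chain via Summit Energy Co. → Granite Services GmbH (R2): 75% × 20% × 10% = 1.5% of Fairlane Holdings Ltd.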